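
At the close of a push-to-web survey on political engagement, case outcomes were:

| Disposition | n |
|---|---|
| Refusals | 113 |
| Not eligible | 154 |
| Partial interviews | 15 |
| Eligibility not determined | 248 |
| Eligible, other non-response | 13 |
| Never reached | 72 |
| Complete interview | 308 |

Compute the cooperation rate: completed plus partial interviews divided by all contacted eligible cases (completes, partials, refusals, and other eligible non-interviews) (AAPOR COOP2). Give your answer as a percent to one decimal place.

Numerator → 308 + 15 = 323
Denominator → 308 + 15 + 113 + 13 = 449
COOP2 = 323 / 449 = 0.7194

71.9%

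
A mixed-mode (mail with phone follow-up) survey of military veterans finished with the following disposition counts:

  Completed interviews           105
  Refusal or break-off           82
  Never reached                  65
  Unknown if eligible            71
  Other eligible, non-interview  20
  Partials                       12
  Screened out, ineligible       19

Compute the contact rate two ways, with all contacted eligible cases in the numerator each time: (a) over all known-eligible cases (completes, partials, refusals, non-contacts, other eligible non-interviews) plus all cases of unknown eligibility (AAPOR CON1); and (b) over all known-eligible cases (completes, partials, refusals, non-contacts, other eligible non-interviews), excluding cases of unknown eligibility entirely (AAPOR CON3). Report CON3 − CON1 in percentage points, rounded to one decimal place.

Numerator = 105 + 12 + 82 + 20 = 219
Base = 105 + 12 + 82 + 65 + 20 + 71 = 355
CON1 = 219 / 355 = 0.6169
Base = 105 + 12 + 82 + 65 + 20 = 284
CON3 = 219 / 284 = 0.7711
Difference = 77.11 − 61.69 = 15.42 percentage points

15.4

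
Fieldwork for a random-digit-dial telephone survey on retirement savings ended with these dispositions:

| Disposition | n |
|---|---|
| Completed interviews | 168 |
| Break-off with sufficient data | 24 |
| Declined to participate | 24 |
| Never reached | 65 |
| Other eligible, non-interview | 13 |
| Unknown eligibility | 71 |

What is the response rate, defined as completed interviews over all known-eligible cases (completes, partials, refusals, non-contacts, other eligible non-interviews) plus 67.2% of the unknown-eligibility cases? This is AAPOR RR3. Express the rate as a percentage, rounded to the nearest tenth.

Top: 168
Determined eligible: 168 + 24 + 24 + 65 + 13 = 294
e × U: 0.6720 × 71 = 47.71
Base: 294 + 47.71 = 341.71
RR3 = 168 / 341.71 = 0.4916

49.2%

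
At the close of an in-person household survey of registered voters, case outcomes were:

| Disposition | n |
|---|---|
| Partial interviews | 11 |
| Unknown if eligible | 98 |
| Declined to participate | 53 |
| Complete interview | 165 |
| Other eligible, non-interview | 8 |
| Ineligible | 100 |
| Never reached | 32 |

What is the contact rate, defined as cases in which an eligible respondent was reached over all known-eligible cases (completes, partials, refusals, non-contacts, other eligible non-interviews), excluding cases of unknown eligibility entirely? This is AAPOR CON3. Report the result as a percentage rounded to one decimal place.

Top: 165 + 11 + 53 + 8 = 237
Denominator: 165 + 11 + 53 + 32 + 8 = 269
CON3 = 237 / 269 = 0.8810

88.1%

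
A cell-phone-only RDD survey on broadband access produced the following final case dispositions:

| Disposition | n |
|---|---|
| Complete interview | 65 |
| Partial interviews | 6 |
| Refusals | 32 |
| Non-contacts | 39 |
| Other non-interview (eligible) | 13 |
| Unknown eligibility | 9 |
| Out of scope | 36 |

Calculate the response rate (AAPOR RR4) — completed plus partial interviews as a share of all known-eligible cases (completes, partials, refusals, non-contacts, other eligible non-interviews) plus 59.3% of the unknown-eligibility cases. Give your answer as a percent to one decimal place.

Num → 65 + 6 = 71
Determined eligible → 65 + 6 + 32 + 39 + 13 = 155
Eligible share of unknowns → 0.5930 × 9 = 5.34
Denominator → 155 + 5.34 = 160.34
RR4 = 71 / 160.34 = 0.4428

44.3%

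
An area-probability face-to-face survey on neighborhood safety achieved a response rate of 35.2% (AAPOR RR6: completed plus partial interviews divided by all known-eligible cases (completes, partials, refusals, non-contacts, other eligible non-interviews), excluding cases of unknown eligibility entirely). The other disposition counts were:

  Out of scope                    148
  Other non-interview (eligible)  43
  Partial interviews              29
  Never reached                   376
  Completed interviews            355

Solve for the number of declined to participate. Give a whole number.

288

Top = 355 + 29 = 384
RR6 = 384 / D = 0.352
D = 384 / 0.352 = 1090.9
Other denominator terms total 803
declined to participate = 1090.9 − 803 ≈ 288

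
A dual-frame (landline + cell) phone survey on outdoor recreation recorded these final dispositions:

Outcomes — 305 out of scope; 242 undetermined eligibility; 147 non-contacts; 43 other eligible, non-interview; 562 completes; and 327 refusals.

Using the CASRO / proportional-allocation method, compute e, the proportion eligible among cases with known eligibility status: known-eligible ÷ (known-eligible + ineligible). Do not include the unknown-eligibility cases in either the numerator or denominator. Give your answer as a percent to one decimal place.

78.0%

Determined eligible: 562 + 327 + 147 + 43 = 1079
e = 1079 / (1079 + 305) = 1079 / 1384 = 0.7796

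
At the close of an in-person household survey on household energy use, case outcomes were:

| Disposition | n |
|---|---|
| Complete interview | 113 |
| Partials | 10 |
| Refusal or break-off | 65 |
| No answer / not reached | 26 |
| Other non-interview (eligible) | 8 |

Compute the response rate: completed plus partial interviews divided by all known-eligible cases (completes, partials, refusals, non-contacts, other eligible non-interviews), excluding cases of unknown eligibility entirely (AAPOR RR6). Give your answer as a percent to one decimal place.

55.4%

Numerator: 113 + 10 = 123
Base: 113 + 10 + 65 + 26 + 8 = 222
RR6 = 123 / 222 = 0.5541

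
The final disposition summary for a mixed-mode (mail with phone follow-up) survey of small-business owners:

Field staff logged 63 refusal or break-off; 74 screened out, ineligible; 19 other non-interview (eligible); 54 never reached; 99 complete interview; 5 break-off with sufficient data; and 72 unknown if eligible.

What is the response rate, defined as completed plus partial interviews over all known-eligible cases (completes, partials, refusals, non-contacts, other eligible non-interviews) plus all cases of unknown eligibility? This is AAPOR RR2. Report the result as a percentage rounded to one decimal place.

Top: 99 + 5 = 104
Denominator: 99 + 5 + 63 + 54 + 19 + 72 = 312
RR2 = 104 / 312 = 0.3333

33.3%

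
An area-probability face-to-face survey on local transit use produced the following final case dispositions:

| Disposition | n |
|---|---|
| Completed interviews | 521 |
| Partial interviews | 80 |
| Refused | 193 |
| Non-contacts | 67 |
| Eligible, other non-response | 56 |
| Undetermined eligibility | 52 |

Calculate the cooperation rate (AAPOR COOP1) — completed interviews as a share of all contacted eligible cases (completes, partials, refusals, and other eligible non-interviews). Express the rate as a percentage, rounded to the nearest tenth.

Top → 521
Denominator → 521 + 80 + 193 + 56 = 850
COOP1 = 521 / 850 = 0.6129

61.3%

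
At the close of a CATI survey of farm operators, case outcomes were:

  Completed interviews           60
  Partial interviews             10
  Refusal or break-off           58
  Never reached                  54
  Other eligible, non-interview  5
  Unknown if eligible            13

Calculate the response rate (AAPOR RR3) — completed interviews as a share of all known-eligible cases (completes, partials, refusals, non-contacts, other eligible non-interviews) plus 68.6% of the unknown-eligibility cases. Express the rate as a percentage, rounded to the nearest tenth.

Num = 60
Determined eligible = 60 + 10 + 58 + 54 + 5 = 187
Estimated eligible among unknowns = 0.6860 × 13 = 8.92
Base = 187 + 8.92 = 195.92
RR3 = 60 / 195.92 = 0.3062

30.6%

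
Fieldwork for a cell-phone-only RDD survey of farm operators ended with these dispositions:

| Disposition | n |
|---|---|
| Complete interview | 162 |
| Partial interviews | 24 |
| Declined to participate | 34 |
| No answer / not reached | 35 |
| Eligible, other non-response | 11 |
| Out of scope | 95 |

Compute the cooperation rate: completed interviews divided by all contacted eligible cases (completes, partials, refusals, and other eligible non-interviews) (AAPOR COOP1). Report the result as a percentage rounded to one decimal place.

70.1%

Top = 162
Denom = 162 + 24 + 34 + 11 = 231
COOP1 = 162 / 231 = 0.7013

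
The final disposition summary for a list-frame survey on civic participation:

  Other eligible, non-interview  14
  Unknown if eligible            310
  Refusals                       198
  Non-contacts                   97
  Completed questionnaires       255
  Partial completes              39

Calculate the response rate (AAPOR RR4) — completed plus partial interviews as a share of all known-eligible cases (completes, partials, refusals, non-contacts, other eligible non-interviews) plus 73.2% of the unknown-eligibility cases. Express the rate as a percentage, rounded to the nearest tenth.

Num = 255 + 39 = 294
Determined eligible = 255 + 39 + 198 + 97 + 14 = 603
Eligible share of unknowns = 0.7320 × 310 = 226.92
Denominator = 603 + 226.92 = 829.92
RR4 = 294 / 829.92 = 0.3543

35.4%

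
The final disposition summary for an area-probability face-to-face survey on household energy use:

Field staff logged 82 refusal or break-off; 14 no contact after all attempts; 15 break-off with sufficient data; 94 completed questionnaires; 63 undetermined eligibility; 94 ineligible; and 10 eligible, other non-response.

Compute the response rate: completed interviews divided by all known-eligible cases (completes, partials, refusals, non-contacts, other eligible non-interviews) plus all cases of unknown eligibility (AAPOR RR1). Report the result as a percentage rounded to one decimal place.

Numerator: 94
Denom: 94 + 15 + 82 + 14 + 10 + 63 = 278
RR1 = 94 / 278 = 0.3381

33.8%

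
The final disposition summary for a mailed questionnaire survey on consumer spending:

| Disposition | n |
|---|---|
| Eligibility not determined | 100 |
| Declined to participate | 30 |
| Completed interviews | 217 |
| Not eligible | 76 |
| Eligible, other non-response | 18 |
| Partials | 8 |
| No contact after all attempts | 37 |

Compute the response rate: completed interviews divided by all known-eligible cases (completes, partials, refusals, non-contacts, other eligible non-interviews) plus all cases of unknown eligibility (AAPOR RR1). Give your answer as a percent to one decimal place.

52.9%

Top = 217
Base = 217 + 8 + 30 + 37 + 18 + 100 = 410
RR1 = 217 / 410 = 0.5293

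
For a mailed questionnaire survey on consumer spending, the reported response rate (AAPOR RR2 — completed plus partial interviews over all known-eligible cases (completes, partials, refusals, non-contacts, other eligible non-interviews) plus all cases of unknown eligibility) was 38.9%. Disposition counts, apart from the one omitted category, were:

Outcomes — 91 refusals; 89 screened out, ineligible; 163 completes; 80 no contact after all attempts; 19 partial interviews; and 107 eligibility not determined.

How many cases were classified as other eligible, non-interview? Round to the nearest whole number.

Top → 163 + 19 = 182
RR2 = 182 / D = 0.389
D = 182 / 0.389 = 467.9
Rest of base = 460
other eligible, non-interview = 467.9 − 460 ≈ 8

8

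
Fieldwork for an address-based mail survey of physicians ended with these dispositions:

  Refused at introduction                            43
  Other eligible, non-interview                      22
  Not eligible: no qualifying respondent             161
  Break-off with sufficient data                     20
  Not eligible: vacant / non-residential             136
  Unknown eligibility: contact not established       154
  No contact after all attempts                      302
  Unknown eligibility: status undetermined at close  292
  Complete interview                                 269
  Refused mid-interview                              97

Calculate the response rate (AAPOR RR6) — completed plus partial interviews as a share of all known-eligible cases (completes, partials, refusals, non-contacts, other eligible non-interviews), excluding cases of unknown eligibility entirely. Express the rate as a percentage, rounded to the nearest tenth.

Refused = 43 + 97 = 140
Unknown eligibility = 154 + 292 = 446
Not eligible = 161 + 136 = 297
Numerator = 269 + 20 = 289
Base = 269 + 20 + 140 + 302 + 22 = 753
RR6 = 289 / 753 = 0.3838

38.4%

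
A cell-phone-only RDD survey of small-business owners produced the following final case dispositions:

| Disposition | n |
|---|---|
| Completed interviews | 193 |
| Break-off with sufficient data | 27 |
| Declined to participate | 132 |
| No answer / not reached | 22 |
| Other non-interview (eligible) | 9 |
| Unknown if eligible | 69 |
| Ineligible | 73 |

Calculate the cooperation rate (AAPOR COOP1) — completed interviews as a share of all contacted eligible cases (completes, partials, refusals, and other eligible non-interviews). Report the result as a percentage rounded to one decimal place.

53.5%

Num: 193
Denom: 193 + 27 + 132 + 9 = 361
COOP1 = 193 / 361 = 0.5346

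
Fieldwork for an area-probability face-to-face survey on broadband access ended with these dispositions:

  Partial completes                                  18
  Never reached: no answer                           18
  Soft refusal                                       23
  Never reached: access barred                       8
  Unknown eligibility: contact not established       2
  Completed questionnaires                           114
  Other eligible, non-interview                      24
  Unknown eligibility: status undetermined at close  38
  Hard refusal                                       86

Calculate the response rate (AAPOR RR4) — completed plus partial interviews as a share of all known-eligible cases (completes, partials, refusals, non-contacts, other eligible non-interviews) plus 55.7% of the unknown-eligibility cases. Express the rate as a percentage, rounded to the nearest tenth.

Refusal or break-off = 86 + 23 = 109
No answer / not reached = 18 + 8 = 26
Unknown eligibility = 2 + 38 = 40
Numerator → 114 + 18 = 132
Determined eligible → 114 + 18 + 109 + 26 + 24 = 291
e × U → 0.5570 × 40 = 22.28
Denominator → 291 + 22.28 = 313.28
RR4 = 132 / 313.28 = 0.4213

42.1%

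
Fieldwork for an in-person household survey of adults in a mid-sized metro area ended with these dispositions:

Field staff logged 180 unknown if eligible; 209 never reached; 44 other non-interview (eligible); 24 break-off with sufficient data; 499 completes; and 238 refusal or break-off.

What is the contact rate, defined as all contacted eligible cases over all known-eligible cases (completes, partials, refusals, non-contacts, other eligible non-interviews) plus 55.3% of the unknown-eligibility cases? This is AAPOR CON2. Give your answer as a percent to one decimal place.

Num → 499 + 24 + 238 + 44 = 805
Determined eligible → 499 + 24 + 238 + 209 + 44 = 1014
e × U → 0.5530 × 180 = 99.54
Denominator → 1014 + 99.54 = 1113.54
CON2 = 805 / 1113.54 = 0.7229

72.3%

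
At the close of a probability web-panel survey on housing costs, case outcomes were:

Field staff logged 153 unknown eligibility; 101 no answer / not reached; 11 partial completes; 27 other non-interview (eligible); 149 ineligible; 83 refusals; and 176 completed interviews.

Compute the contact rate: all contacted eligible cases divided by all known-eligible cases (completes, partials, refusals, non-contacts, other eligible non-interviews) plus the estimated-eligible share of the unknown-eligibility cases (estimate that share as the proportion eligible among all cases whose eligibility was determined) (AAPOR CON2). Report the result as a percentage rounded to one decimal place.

Top → 176 + 11 + 83 + 27 = 297
Known eligible → 176 + 11 + 83 + 101 + 27 = 398
e = 398 / (398 + 149) = 398 / 547 = 0.7276
e × U → 0.7276 × 153 = 111.32
Denom → 398 + 111.32 = 509.32
CON2 = 297 / 509.32 = 0.5831

58.3%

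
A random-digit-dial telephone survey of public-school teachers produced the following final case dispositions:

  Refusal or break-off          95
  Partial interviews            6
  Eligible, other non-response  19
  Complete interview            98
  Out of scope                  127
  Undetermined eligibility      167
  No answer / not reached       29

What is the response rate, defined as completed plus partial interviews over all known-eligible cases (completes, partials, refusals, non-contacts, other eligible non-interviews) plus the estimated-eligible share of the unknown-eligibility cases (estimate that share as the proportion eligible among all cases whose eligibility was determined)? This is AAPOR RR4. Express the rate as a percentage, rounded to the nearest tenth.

Numerator = 98 + 6 = 104
Known eligible = 98 + 6 + 95 + 29 + 19 = 247
e = 247 / (247 + 127) = 247 / 374 = 0.6604
Estimated eligible among unknowns = 0.6604 × 167 = 110.29
Base = 247 + 110.29 = 357.29
RR4 = 104 / 357.29 = 0.2911

29.1%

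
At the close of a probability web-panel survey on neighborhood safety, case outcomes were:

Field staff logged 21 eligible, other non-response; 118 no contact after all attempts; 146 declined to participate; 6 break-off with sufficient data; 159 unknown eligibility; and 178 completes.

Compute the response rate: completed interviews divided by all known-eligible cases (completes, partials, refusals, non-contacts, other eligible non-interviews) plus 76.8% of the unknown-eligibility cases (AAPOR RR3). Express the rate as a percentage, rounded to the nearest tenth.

30.1%

Num → 178
Known eligible → 178 + 6 + 146 + 118 + 21 = 469
Estimated eligible among unknowns → 0.7680 × 159 = 122.11
Base → 469 + 122.11 = 591.11
RR3 = 178 / 591.11 = 0.3011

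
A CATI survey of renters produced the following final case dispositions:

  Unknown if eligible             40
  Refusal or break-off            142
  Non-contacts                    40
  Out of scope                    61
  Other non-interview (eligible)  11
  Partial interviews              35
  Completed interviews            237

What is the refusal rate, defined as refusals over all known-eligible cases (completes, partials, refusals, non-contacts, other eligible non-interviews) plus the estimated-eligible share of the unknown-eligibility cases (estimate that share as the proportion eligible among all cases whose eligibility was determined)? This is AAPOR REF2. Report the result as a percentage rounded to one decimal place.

Top → 142
Known eligible → 237 + 35 + 142 + 40 + 11 = 465
e = 465 / (465 + 61) = 465 / 526 = 0.8840
Estimated eligible among unknowns → 0.8840 × 40 = 35.36
Denominator → 465 + 35.36 = 500.36
REF2 = 142 / 500.36 = 0.2838

28.4%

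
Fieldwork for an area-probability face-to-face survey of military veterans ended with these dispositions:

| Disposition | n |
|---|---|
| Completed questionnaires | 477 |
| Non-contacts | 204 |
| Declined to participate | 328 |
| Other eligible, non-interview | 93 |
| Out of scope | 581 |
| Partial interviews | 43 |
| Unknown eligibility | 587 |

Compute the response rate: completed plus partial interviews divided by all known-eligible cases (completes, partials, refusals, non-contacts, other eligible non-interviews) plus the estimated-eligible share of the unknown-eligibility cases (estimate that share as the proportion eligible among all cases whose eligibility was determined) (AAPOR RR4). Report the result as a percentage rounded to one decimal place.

Numerator = 477 + 43 = 520
Known eligible = 477 + 43 + 328 + 204 + 93 = 1145
e = 1145 / (1145 + 581) = 1145 / 1726 = 0.6634
Estimated eligible among unknowns = 0.6634 × 587 = 389.42
Denom = 1145 + 389.42 = 1534.42
RR4 = 520 / 1534.42 = 0.3389

33.9%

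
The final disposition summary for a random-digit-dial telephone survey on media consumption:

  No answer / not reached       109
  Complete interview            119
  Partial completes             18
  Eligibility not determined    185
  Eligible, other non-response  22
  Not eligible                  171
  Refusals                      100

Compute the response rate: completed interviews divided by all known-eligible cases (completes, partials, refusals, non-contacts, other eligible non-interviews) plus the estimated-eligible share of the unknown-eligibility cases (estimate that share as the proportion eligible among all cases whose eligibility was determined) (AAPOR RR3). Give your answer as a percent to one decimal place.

24.1%

Top → 119
Known eligible → 119 + 18 + 100 + 109 + 22 = 368
e = 368 / (368 + 171) = 368 / 539 = 0.6827
e × U → 0.6827 × 185 = 126.30
Denominator → 368 + 126.30 = 494.30
RR3 = 119 / 494.30 = 0.2407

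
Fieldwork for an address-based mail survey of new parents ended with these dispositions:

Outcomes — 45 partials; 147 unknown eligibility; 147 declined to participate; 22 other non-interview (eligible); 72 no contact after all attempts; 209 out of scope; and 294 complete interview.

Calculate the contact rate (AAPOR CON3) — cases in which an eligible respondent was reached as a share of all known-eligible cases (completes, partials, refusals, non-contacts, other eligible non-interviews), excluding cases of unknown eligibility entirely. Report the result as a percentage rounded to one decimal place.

87.6%

Numerator → 294 + 45 + 147 + 22 = 508
Base → 294 + 45 + 147 + 72 + 22 = 580
CON3 = 508 / 580 = 0.8759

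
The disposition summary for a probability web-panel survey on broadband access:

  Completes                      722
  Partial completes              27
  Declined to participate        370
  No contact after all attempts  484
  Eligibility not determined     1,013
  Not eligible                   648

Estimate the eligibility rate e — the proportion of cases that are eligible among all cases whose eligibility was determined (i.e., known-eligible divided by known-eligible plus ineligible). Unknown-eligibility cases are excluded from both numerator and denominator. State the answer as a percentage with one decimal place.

Determined eligible → 722 + 27 + 370 + 484 = 1603
e = 1603 / (1603 + 648) = 1603 / 2251 = 0.7121

71.2%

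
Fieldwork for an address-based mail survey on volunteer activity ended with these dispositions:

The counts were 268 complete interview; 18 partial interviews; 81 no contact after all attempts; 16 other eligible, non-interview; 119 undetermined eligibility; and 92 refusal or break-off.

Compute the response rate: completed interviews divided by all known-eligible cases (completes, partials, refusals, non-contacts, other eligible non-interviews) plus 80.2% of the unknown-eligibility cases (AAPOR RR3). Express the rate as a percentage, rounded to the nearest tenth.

Top → 268
Known eligible → 268 + 18 + 92 + 81 + 16 = 475
e × U → 0.8020 × 119 = 95.44
Base → 475 + 95.44 = 570.44
RR3 = 268 / 570.44 = 0.4698

47.0%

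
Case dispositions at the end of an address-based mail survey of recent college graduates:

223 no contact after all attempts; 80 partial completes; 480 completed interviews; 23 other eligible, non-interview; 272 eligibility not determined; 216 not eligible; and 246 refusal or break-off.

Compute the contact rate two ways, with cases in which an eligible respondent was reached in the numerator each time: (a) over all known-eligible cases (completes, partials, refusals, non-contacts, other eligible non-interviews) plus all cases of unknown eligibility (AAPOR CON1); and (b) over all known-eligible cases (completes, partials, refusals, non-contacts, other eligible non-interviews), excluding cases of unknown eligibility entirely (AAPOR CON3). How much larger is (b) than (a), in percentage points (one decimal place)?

Top → 480 + 80 + 246 + 23 = 829
Denom → 480 + 80 + 246 + 223 + 23 + 272 = 1324
CON1 = 829 / 1324 = 0.6261
Denom → 480 + 80 + 246 + 223 + 23 = 1052
CON3 = 829 / 1052 = 0.7880
Difference = 78.80 − 62.61 = 16.19 percentage points

16.2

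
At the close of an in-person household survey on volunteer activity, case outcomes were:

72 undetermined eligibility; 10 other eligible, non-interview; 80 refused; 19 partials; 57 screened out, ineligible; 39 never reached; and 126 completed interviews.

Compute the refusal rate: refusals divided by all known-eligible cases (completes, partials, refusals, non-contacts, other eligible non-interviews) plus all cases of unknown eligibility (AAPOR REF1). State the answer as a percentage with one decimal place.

23.1%

Num = 80
Denominator = 126 + 19 + 80 + 39 + 10 + 72 = 346
REF1 = 80 / 346 = 0.2312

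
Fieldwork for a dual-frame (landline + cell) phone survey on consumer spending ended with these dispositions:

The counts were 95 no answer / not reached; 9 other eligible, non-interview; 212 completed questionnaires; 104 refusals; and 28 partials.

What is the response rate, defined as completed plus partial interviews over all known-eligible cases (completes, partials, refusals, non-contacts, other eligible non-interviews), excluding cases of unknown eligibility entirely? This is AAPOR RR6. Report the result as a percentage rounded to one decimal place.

53.6%

Num → 212 + 28 = 240
Denominator → 212 + 28 + 104 + 95 + 9 = 448
RR6 = 240 / 448 = 0.5357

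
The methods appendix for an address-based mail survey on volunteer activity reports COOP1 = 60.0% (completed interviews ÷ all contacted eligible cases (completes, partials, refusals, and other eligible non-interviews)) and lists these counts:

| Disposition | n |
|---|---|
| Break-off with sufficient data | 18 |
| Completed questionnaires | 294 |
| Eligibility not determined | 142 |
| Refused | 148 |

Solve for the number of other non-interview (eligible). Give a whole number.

COOP1 = 294 / D = 0.600
D = 294 / 0.600 = 490.0
Remaining denominator categories sum to 460
other non-interview (eligible) = 490.0 − 460 ≈ 30

30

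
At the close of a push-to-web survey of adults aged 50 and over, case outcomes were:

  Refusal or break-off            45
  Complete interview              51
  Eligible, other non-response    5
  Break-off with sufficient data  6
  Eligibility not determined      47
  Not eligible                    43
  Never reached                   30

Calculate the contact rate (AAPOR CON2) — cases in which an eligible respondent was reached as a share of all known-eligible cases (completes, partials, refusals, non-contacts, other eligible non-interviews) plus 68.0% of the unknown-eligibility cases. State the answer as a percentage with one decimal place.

63.3%

Top → 51 + 6 + 45 + 5 = 107
Determined eligible → 51 + 6 + 45 + 30 + 5 = 137
Estimated eligible among unknowns → 0.6800 × 47 = 31.96
Denominator → 137 + 31.96 = 168.96
CON2 = 107 / 168.96 = 0.6333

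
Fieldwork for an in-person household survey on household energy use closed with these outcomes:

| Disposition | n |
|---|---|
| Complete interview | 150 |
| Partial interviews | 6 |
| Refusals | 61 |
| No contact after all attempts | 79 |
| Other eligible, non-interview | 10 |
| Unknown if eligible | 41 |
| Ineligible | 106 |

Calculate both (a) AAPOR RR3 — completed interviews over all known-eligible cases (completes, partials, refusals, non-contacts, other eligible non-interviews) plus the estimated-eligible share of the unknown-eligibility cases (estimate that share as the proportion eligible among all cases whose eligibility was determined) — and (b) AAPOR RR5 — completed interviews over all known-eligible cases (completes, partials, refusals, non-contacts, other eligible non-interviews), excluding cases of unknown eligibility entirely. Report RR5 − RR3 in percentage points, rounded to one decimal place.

4.4

Top = 150
Determined eligible = 150 + 6 + 61 + 79 + 10 = 306
e = 306 / (306 + 106) = 306 / 412 = 0.7427
Eligible share of unknowns = 0.7427 × 41 = 30.45
Denom = 306 + 30.45 = 336.45
RR3 = 150 / 336.45 = 0.4458
Denom = 150 + 6 + 61 + 79 + 10 = 306
RR5 = 150 / 306 = 0.4902
Difference = 49.02 − 44.58 = 4.44 percentage points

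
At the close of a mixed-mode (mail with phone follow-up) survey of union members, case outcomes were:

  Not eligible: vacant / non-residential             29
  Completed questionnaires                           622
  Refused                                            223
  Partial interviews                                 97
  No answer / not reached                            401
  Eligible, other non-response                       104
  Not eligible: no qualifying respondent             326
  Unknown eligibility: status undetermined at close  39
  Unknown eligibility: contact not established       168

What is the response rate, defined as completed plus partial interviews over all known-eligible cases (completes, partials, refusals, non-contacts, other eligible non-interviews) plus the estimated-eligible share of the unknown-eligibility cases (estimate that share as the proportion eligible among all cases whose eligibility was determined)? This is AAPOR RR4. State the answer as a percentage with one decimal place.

44.6%

Unknown eligibility = 168 + 39 = 207
Out of scope = 326 + 29 = 355
Top = 622 + 97 = 719
Known eligible = 622 + 97 + 223 + 401 + 104 = 1447
e = 1447 / (1447 + 355) = 1447 / 1802 = 0.8030
e × U = 0.8030 × 207 = 166.22
Denominator = 1447 + 166.22 = 1613.22
RR4 = 719 / 1613.22 = 0.4457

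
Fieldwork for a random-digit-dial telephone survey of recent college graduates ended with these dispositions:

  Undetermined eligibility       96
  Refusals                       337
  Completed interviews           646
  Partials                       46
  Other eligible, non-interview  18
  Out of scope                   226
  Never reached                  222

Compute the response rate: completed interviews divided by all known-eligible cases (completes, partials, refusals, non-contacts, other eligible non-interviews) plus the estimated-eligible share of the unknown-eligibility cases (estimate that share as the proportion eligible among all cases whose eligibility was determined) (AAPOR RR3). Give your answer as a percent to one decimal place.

Numerator = 646
Eligible (known) = 646 + 46 + 337 + 222 + 18 = 1269
e = 1269 / (1269 + 226) = 1269 / 1495 = 0.8488
Estimated eligible among unknowns = 0.8488 × 96 = 81.48
Denom = 1269 + 81.48 = 1350.48
RR3 = 646 / 1350.48 = 0.4783

47.8%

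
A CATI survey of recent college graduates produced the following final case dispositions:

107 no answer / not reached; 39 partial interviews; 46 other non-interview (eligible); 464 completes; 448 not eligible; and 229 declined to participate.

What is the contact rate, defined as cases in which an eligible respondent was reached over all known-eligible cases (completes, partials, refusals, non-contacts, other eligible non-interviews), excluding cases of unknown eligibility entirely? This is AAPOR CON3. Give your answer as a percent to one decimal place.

87.9%

Num: 464 + 39 + 229 + 46 = 778
Base: 464 + 39 + 229 + 107 + 46 = 885
CON3 = 778 / 885 = 0.8791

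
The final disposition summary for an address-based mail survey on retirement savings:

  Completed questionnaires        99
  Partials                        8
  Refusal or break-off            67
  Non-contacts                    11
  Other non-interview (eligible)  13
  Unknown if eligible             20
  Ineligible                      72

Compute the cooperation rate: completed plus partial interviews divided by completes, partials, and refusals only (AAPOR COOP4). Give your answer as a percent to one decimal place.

61.5%

Numerator = 99 + 8 = 107
Denom = 99 + 8 + 67 = 174
COOP4 = 107 / 174 = 0.6149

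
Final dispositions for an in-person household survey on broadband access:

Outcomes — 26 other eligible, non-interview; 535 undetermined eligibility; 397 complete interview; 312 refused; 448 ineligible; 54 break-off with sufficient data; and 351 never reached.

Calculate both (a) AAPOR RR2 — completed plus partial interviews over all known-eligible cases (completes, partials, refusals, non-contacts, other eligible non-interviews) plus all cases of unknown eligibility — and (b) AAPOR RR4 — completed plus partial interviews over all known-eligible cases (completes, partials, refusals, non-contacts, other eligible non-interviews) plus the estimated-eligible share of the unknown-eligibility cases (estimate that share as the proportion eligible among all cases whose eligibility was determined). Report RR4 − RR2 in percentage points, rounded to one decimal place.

Top: 397 + 54 = 451
Base: 397 + 54 + 312 + 351 + 26 + 535 = 1675
RR2 = 451 / 1675 = 0.2693
Eligible (known): 397 + 54 + 312 + 351 + 26 = 1140
e = 1140 / (1140 + 448) = 1140 / 1588 = 0.7179
Estimated eligible among unknowns: 0.7179 × 535 = 384.08
Base: 1140 + 384.08 = 1524.08
RR4 = 451 / 1524.08 = 0.2959
Difference = 29.59 − 26.93 = 2.66 percentage points

2.7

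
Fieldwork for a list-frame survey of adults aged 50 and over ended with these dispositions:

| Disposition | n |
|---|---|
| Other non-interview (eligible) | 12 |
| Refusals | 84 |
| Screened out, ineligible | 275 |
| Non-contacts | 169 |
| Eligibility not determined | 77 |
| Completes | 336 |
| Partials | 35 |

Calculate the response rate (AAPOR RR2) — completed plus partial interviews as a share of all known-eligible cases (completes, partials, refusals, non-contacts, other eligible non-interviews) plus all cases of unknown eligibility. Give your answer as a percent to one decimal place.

52.0%

Top: 336 + 35 = 371
Denominator: 336 + 35 + 84 + 169 + 12 + 77 = 713
RR2 = 371 / 713 = 0.5203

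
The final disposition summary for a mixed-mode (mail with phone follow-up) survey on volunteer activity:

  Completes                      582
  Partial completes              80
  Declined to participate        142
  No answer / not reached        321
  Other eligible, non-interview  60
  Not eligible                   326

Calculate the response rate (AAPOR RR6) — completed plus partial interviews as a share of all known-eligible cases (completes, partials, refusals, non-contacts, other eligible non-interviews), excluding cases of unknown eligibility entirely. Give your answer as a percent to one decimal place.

55.9%

Top: 582 + 80 = 662
Denom: 582 + 80 + 142 + 321 + 60 = 1185
RR6 = 662 / 1185 = 0.5586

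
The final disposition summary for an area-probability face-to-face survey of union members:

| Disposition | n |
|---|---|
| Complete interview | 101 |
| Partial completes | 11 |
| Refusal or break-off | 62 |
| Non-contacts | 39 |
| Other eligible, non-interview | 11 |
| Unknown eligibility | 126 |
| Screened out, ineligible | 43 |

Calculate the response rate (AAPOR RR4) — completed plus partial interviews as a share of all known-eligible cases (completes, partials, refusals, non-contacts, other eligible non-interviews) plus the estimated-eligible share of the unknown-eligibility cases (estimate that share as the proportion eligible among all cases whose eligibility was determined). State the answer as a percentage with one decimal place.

34.0%

Numerator → 101 + 11 = 112
Known eligible → 101 + 11 + 62 + 39 + 11 = 224
e = 224 / (224 + 43) = 224 / 267 = 0.8390
Estimated eligible among unknowns → 0.8390 × 126 = 105.71
Denominator → 224 + 105.71 = 329.71
RR4 = 112 / 329.71 = 0.3397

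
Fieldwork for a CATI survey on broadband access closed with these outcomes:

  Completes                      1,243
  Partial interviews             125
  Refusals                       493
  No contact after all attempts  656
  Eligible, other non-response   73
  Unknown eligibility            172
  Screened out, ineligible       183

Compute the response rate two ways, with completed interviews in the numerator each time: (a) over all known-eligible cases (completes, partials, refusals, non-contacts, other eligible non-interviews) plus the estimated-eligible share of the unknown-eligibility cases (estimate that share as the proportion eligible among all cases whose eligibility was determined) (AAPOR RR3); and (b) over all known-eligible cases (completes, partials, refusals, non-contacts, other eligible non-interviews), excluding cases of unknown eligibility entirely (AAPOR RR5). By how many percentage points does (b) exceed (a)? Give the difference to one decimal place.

2.8

Num: 1243
Known eligible: 1243 + 125 + 493 + 656 + 73 = 2590
e = 2590 / (2590 + 183) = 2590 / 2773 = 0.9340
Eligible share of unknowns: 0.9340 × 172 = 160.65
Denom: 2590 + 160.65 = 2750.65
RR3 = 1243 / 2750.65 = 0.4519
Denom: 1243 + 125 + 493 + 656 + 73 = 2590
RR5 = 1243 / 2590 = 0.4799
Difference = 47.99 − 45.19 = 2.80 percentage points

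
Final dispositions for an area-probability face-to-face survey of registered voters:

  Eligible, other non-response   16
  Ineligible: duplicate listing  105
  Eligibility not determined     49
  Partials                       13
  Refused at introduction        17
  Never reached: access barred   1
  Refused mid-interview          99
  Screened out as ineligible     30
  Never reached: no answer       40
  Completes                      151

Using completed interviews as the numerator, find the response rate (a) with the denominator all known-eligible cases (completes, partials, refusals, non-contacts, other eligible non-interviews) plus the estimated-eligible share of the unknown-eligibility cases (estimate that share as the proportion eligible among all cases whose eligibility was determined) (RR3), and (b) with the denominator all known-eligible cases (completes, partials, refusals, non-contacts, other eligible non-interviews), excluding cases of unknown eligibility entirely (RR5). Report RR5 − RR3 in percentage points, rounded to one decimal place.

Refusal or break-off = 17 + 99 = 116
No answer / not reached = 40 + 1 = 41
Out of scope = 30 + 105 = 135
Numerator = 151
Eligible (known) = 151 + 13 + 116 + 41 + 16 = 337
e = 337 / (337 + 135) = 337 / 472 = 0.7140
Eligible share of unknowns = 0.7140 × 49 = 34.99
Denominator = 337 + 34.99 = 371.99
RR3 = 151 / 371.99 = 0.4059
Denominator = 151 + 13 + 116 + 41 + 16 = 337
RR5 = 151 / 337 = 0.4481
Difference = 44.81 − 40.59 = 4.22 percentage points

4.2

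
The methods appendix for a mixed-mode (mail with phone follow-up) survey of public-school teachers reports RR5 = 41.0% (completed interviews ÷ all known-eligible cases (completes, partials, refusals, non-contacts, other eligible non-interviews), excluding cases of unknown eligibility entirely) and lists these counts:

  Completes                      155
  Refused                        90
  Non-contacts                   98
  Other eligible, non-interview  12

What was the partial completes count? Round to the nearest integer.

RR5 = 155 / D = 0.410
D = 155 / 0.410 = 378.0
Remaining denominator categories sum to 355
partial completes = 378.0 − 355 ≈ 23

23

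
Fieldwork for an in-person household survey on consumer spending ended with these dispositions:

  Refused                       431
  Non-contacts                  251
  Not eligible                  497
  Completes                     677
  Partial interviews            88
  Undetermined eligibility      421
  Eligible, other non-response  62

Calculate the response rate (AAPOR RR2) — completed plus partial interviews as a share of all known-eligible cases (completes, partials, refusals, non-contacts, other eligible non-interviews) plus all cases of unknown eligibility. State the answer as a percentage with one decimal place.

39.6%

Num → 677 + 88 = 765
Denominator → 677 + 88 + 431 + 251 + 62 + 421 = 1930
RR2 = 765 / 1930 = 0.3964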